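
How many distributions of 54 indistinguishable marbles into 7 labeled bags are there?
C(54+7-1, 7-1) = C(60, 6) = 50063860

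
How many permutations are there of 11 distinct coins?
11! = 39916800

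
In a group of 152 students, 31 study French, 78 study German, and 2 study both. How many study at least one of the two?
|A∪B| = |A| + |B| - |A∩B| = 31 + 78 - 2 = 107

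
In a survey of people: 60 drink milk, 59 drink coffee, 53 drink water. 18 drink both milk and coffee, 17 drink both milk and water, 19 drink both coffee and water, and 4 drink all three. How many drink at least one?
|A∪B∪C| = 60+59+53-18-17-19+4 = 122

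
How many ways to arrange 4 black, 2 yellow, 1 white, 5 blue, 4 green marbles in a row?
16! / (4! × 2! × 1! × 5! × 4!) = 151351200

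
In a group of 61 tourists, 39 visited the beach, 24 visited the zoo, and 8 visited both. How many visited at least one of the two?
|A∪B| = |A| + |B| - |A∩B| = 39 + 24 - 8 = 55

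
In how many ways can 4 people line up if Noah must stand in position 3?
Fix one position: (4-1)! = 6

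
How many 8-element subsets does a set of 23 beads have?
C(23,8) = 23!/(8!×15!) = 490314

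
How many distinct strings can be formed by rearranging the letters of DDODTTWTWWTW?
12! / (3! × 4! × 4! × 1!) = 138600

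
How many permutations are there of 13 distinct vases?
13! = 6227020800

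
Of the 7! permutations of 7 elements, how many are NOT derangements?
Complement of the derangements. !7 = Σ_{j=0}^{7} (-1)^j·7!/j! = 5040 - 5040 + 2520 - 840 + 210 - 42 + 7 - 1 = 1854. 7! - !7 = 5040 - 1854 = 3186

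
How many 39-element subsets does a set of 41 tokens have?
C(41,39) = 41!/(39!×2!) = 820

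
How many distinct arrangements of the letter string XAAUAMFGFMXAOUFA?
16! / (3! × 2! × 1! × 1! × 2! × 2! × 5!) = 3632428800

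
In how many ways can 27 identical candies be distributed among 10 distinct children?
C(27+10-1, 10-1) = C(36, 9) = 94143280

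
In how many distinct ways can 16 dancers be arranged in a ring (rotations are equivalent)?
Circular: fix one position, arrange the rest. (16-1)! = 1307674368000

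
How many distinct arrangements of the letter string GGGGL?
5! / (1! × 4!) = 5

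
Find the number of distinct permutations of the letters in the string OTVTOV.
6! / (2! × 2! × 2!) = 90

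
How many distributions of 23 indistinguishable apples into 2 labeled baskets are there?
C(23+2-1, 2-1) = C(24, 1) = 24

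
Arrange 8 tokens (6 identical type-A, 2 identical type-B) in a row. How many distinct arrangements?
8! / (6! × 2!) = 28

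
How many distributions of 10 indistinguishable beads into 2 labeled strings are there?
C(10+2-1, 2-1) = C(11, 1) = 11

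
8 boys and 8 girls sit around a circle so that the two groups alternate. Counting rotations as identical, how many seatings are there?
Fix one of the boys: (8-1)! ways for the remaining boys, × 8! ways for the girls = 5040 × 40320 = 203212800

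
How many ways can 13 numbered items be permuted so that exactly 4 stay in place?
Choose the 4 fixed points C(13,4) = 715, derange the rest: !9 = Σ_{j=0}^{9} (-1)^j·9!/j! = 362880 - 362880 + 181440 - 60480 + 15120 - 3024 + 504 - 72 + 9 - 1 = 133496. Product = 715 × 133496 = 95449640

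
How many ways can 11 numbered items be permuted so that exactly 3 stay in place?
Choose the 3 fixed points C(11,3) = 165, derange the rest: !8 = Σ_{j=0}^{8} (-1)^j·8!/j! = 40320 - 40320 + 20160 - 6720 + 1680 - 336 + 56 - 8 + 1 = 14833. Product = 165 × 14833 = 2447445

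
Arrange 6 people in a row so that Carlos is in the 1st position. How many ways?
Fix one position: (6-1)! = 120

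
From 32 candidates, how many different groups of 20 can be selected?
C(32,20) = 32!/(20!×12!) = 225792840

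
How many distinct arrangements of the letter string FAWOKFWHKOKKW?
13! / (3! × 1! × 4! × 1! × 2! × 2!) = 10810800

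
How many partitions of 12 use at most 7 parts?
By conjugation, equals partitions of 12 into parts ≤ 7. Let r_j(i) = number of partitions of i into parts ≤ j, for i = 0..12. r_1(i) = 1 for all i; r_j(i) = r_{j-1}(i) + r_j(i-j). Rows j = 2..7: ≤2: 1 1 2 2 3 3 4 4 5 5 6 6 7; ≤3: 1 1 2 3 4 5 7 8 10 12 14 16 19; ≤4: 1 1 2 3 5 6 9 11 15 18 23 27 34; ≤5: 1 1 2 3 5 7 10 13 18 23 30 37 47; ≤6: 1 1 2 3 5 7 11 14 20 26 35 44 58; ≤7: 1 1 2 3 5 7 11 15 21 28 38 49 65. r_7(12) = 65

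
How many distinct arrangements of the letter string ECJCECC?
7! / (4! × 2! × 1!) = 105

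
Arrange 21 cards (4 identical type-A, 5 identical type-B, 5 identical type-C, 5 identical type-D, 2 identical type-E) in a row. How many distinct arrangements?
21! / (4! × 5! × 5! × 5! × 2!) = 615969113760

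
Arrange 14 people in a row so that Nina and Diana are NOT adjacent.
Total - adjacent = 14! - (14-1)!×2 = 87178291200 - 12454041600 = 74724249600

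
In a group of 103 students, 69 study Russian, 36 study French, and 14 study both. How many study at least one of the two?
|A∪B| = |A| + |B| - |A∩B| = 69 + 36 - 14 = 91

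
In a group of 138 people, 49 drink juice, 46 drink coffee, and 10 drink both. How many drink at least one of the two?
|A∪B| = |A| + |B| - |A∩B| = 49 + 46 - 10 = 85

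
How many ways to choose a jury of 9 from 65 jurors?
C(65,9) = 65!/(9!×56!) = 31966749880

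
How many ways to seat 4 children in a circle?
Circular: fix one position, arrange the rest. (4-1)! = 6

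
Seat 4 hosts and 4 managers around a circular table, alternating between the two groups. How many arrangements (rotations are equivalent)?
Fix one of the hosts: (4-1)! ways for the remaining hosts, × 4! ways for the managers = 6 × 24 = 144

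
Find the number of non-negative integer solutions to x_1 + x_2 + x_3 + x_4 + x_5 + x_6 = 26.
C(26+6-1, 6-1) = C(31, 5) = 169911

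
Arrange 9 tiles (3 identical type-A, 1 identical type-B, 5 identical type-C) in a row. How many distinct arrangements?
9! / (3! × 1! × 5!) = 504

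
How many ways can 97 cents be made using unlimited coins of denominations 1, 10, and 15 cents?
Coefficient of x^97 in 1/(1-x^1) · 1/(1-x^10) · 1/(1-x^15). Case on j = number of 15-cent coins (j = 0..6); remainder r = 97 - 15j is made from {1,10} in ⌊r/10⌋+1 ways. r = 97, 82, 67, 52, 37, 22, 7 → 10 + 9 + 7 + 6 + 4 + 3 + 1 = 40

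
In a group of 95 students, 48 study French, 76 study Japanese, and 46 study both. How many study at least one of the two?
|A∪B| = |A| + |B| - |A∩B| = 48 + 76 - 46 = 78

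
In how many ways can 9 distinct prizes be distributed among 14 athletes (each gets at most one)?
P(14,9) = 14!/(14-9)! = 726485760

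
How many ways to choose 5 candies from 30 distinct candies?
C(30,5) = 30!/(5!×25!) = 142506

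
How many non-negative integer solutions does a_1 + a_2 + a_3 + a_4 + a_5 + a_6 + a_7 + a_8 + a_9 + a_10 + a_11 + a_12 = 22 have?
C(22+12-1, 12-1) = C(33, 11) = 193536720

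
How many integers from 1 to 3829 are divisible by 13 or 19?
⌊3829/13⌋ + ⌊3829/19⌋ - ⌊3829/247⌋ = 294 + 201 - 15 = 480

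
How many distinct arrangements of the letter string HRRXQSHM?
8! / (1! × 1! × 1! × 1! × 2! × 2!) = 10080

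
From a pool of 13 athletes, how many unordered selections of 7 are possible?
C(13,7) = 13!/(7!×6!) = 1716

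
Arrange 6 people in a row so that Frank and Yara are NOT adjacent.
Total - adjacent = 6! - (6-1)!×2 = 720 - 240 = 480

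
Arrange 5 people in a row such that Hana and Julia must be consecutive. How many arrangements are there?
Treat the 2 as one block: (5-2+1)! × 2! = 24 × 2 = 48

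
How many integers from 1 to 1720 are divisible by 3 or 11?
⌊1720/3⌋ + ⌊1720/11⌋ - ⌊1720/33⌋ = 573 + 156 - 52 = 677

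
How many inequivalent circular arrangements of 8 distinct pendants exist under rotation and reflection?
(8-1)!/2 = 5040/2 = 2520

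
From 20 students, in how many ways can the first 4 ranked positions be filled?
P(20,4) = 20!/(20-4)! = 116280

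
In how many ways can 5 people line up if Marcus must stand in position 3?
Fix one position: (5-1)! = 24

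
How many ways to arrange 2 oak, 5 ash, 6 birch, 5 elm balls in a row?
18! / (2! × 5! × 6! × 5!) = 308756448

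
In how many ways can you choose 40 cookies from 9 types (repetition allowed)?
C(40+9-1, 9-1) = C(48, 8) = 377348994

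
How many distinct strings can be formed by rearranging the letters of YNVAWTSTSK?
10! / (2! × 2! × 1! × 1! × 1! × 1! × 1! × 1!) = 907200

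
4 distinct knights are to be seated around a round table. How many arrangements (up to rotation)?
Circular: fix one position, arrange the rest. (4-1)! = 6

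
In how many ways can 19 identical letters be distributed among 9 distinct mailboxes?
C(19+9-1, 9-1) = C(27, 8) = 2220075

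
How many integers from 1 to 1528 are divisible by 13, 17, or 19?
⌊1528/13⌋+⌊1528/17⌋+⌊1528/19⌋ - ⌊1528/221⌋-⌊1528/247⌋-⌊1528/323⌋ + ⌊1528/4199⌋ = 117+89+80 - 6-6-4 + 0 = 270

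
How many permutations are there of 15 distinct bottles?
15! = 1307674368000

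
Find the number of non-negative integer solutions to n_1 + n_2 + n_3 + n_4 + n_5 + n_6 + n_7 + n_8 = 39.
C(39+8-1, 8-1) = C(46, 7) = 53524680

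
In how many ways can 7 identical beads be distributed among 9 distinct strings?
C(7+9-1, 9-1) = C(15, 8) = 6435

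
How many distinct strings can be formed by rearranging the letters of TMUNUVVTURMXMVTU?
16! / (3! × 4! × 1! × 3! × 1! × 1! × 3!) = 4036032000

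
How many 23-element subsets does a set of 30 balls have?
C(30,23) = 30!/(23!×7!) = 2035800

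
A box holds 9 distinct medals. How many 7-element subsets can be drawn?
C(9,7) = 9!/(7!×2!) = 36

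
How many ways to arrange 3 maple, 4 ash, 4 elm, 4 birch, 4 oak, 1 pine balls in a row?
20! / (3! × 4! × 4! × 4! × 4! × 1!) = 1222160940000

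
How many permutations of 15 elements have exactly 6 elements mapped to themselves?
Choose the 6 fixed points C(15,6) = 5005, derange the rest: !9 = Σ_{j=0}^{9} (-1)^j·9!/j! = 362880 - 362880 + 181440 - 60480 + 15120 - 3024 + 504 - 72 + 9 - 1 = 133496. Product = 5005 × 133496 = 668147480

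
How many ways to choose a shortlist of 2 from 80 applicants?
C(80,2) = 80!/(2!×78!) = 3160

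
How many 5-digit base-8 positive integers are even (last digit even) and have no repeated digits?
Last∈{0,2,4,6}. Last=0: 840. Last nonzero: 3×6×P(6,3) = 2160. Total = 3000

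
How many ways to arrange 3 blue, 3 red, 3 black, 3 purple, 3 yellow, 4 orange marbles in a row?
19! / (3! × 3! × 3! × 3! × 3! × 4!) = 651819168000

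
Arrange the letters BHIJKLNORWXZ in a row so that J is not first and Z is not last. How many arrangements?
By inclusion-exclusion: 12! - 2×(12-1)! + (12-2)! = 479001600 - 79833600 + 3628800 = 402796800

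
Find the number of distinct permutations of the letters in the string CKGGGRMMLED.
11! / (1! × 2! × 3! × 1! × 1! × 1! × 1! × 1!) = 3326400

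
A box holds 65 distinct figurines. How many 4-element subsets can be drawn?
C(65,4) = 65!/(4!×61!) = 677040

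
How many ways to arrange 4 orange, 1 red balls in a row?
5! / (4! × 1!) = 5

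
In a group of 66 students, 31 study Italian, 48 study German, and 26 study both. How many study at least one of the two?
|A∪B| = |A| + |B| - |A∩B| = 31 + 48 - 26 = 53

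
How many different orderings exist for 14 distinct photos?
14! = 87178291200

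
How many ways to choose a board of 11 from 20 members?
C(20,11) = 20!/(11!×9!) = 167960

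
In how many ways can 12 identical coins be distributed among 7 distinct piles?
C(12+7-1, 7-1) = C(18, 6) = 18564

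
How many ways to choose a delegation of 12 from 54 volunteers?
C(54,12) = 54!/(12!×42!) = 343006888770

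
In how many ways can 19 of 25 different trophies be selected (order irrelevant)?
C(25,19) = 25!/(19!×6!) = 177100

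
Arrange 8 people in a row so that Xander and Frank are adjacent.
Treat as block: (8-1)! × 2! = 5040 × 2 = 10080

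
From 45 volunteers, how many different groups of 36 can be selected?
C(45,36) = 45!/(36!×9!) = 886163135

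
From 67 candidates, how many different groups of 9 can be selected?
C(67,9) = 67!/(9!×58!) = 42757703560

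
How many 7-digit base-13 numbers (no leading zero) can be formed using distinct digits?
First digit: 12 choices (nonzero). Then descending: 12 × 12 × 11 × 10 × 9 × 8 × 7 = 7983360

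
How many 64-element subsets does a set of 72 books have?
C(72,64) = 72!/(64!×8!) = 11969016345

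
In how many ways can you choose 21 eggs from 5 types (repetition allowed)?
C(21+5-1, 5-1) = C(25, 4) = 12650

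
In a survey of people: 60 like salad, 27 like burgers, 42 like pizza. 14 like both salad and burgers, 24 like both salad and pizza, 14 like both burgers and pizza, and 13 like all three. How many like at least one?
|A∪B∪C| = 60+27+42-14-24-14+13 = 90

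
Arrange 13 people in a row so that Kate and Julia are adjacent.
Treat as block: (13-1)! × 2! = 479001600 × 2 = 958003200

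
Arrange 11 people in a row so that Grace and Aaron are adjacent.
Treat as block: (11-1)! × 2! = 3628800 × 2 = 7257600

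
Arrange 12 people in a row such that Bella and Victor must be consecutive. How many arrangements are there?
Treat the 2 as one block: (12-2+1)! × 2! = 39916800 × 2 = 79833600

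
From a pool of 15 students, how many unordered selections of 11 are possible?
C(15,11) = 15!/(11!×4!) = 1365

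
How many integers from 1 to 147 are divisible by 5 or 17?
⌊147/5⌋ + ⌊147/17⌋ - ⌊147/85⌋ = 29 + 8 - 1 = 36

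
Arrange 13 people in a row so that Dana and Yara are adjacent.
Treat as block: (13-1)! × 2! = 479001600 × 2 = 958003200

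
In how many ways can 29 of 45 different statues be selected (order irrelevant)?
C(45,29) = 45!/(29!×16!) = 646626422970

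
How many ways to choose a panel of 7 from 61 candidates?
C(61,7) = 61!/(7!×54!) = 436270780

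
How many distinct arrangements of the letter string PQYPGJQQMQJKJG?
14! / (1! × 1! × 1! × 4! × 2! × 2! × 3!) = 151351200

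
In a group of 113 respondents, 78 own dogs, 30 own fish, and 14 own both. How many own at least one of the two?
|A∪B| = |A| + |B| - |A∩B| = 78 + 30 - 14 = 94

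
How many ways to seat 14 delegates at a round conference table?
Circular: fix one position, arrange the rest. (14-1)! = 6227020800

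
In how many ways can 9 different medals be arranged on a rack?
9! = 362880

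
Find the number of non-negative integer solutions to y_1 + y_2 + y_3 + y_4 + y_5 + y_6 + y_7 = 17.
C(17+7-1, 7-1) = C(23, 6) = 100947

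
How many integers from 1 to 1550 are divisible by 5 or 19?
⌊1550/5⌋ + ⌊1550/19⌋ - ⌊1550/95⌋ = 310 + 81 - 16 = 375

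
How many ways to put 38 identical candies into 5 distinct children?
C(38+5-1, 5-1) = C(42, 4) = 111930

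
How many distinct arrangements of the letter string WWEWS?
5! / (1! × 1! × 3!) = 20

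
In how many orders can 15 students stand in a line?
15! = 1307674368000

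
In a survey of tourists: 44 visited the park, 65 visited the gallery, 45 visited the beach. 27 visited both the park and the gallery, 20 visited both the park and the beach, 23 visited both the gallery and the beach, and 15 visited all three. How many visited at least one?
|A∪B∪C| = 44+65+45-27-20-23+15 = 99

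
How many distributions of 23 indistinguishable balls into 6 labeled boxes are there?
C(23+6-1, 6-1) = C(28, 5) = 98280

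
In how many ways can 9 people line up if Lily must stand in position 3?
Fix one position: (9-1)! = 40320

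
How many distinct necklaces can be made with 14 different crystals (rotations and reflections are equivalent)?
(14-1)!/2 = 6227020800/2 = 3113510400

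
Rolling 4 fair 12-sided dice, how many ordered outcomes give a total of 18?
Coefficient of x^18 in (x + x² + ... + x^12)^4. By inclusion-exclusion on dice exceeding 12: Σ_j (-1)^j C(4,j)·C(18-1-12j, 3) = C(4,0)·C(17,3) - C(4,1)·C(5,3) = 1·680 - 4·10 = 640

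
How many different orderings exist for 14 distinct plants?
14! = 87178291200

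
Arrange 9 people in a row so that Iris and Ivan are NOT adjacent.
Total - adjacent = 9! - (9-1)!×2 = 362880 - 80640 = 282240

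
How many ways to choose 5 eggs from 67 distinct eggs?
C(67,5) = 67!/(5!×62!) = 9657648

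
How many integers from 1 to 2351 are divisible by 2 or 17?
⌊2351/2⌋ + ⌊2351/17⌋ - ⌊2351/34⌋ = 1175 + 138 - 69 = 1244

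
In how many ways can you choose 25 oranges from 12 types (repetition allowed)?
C(25+12-1, 12-1) = C(36, 11) = 600805296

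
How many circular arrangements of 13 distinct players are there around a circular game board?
Circular: fix one position, arrange the rest. (13-1)! = 479001600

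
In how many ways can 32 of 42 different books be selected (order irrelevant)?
C(42,32) = 42!/(32!×10!) = 1471442973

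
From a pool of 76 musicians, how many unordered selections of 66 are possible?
C(76,66) = 76!/(66!×10!) = 954526728530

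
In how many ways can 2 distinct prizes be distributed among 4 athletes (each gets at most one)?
P(4,2) = 4!/(4-2)! = 12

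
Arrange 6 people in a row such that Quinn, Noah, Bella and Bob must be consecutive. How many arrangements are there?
Treat the 4 as one block: (6-4+1)! × 4! = 6 × 24 = 144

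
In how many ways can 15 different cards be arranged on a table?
15! = 1307674368000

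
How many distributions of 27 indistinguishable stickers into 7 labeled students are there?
C(27+7-1, 7-1) = C(33, 6) = 1107568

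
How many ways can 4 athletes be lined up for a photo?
4! = 24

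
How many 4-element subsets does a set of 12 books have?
C(12,4) = 12!/(4!×8!) = 495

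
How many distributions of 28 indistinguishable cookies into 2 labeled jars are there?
C(28+2-1, 2-1) = C(29, 1) = 29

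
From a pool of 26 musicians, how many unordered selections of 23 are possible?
C(26,23) = 26!/(23!×3!) = 2600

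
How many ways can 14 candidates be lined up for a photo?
14! = 87178291200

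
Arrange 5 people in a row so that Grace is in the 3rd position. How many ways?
Fix one position: (5-1)! = 24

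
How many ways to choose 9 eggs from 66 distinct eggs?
C(66,9) = 66!/(9!×57!) = 37014131440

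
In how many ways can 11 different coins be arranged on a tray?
11! = 39916800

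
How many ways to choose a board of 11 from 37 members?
C(37,11) = 37!/(11!×26!) = 854992152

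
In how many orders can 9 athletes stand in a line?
9! = 362880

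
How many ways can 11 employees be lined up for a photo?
11! = 39916800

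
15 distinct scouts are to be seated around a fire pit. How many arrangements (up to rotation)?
Circular: fix one position, arrange the rest. (15-1)! = 87178291200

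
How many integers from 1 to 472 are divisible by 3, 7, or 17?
⌊472/3⌋+⌊472/7⌋+⌊472/17⌋ - ⌊472/21⌋-⌊472/51⌋-⌊472/119⌋ + ⌊472/357⌋ = 157+67+27 - 22-9-3 + 1 = 218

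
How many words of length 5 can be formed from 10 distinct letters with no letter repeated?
P(10,5) = 10!/(10-5)! = 30240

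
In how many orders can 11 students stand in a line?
11! = 39916800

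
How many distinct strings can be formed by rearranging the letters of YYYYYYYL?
8! / (7! × 1!) = 8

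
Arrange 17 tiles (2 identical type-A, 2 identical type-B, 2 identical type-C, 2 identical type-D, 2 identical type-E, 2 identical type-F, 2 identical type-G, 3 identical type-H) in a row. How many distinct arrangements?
17! / (2! × 2! × 2! × 2! × 2! × 2! × 2! × 3!) = 463134672000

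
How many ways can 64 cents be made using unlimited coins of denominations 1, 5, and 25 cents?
Coefficient of x^64 in 1/(1-x^1) · 1/(1-x^5) · 1/(1-x^25). Case on j = number of 25-cent coins (j = 0..2); remainder r = 64 - 25j is made from {1,5} in ⌊r/5⌋+1 ways. r = 64, 39, 14 → 13 + 8 + 3 = 24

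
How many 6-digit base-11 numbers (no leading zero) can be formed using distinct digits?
First digit: 10 choices (nonzero). Then descending: 10 × 10 × 9 × 8 × 7 × 6 = 302400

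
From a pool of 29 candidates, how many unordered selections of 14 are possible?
C(29,14) = 29!/(14!×15!) = 77558760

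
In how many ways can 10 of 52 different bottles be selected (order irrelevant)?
C(52,10) = 52!/(10!×42!) = 15820024220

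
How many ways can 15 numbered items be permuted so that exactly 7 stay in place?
Choose the 7 fixed points C(15,7) = 6435, derange the rest: !8 = Σ_{j=0}^{8} (-1)^j·8!/j! = 40320 - 40320 + 20160 - 6720 + 1680 - 336 + 56 - 8 + 1 = 14833. Product = 6435 × 14833 = 95450355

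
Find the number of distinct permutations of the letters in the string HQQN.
4! / (2! × 1! × 1!) = 12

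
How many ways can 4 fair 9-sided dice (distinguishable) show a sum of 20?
Coefficient of x^20 in (x + x² + ... + x^9)^4. By inclusion-exclusion on dice exceeding 9: Σ_j (-1)^j C(4,j)·C(20-1-9j, 3) = C(4,0)·C(19,3) - C(4,1)·C(10,3) = 1·969 - 4·120 = 489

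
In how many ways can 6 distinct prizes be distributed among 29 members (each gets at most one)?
P(29,6) = 29!/(29-6)! = 342014400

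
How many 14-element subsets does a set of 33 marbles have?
C(33,14) = 33!/(14!×19!) = 818809200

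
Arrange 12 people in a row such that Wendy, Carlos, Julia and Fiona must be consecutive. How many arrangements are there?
Treat the 4 as one block: (12-4+1)! × 4! = 362880 × 24 = 8709120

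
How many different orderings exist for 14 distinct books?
14! = 87178291200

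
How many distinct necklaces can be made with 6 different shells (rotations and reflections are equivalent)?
(6-1)!/2 = 120/2 = 60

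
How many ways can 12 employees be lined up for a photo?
12! = 479001600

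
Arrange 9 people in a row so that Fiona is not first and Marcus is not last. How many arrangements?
By inclusion-exclusion: 9! - 2×(9-1)! + (9-2)! = 362880 - 80640 + 5040 = 287280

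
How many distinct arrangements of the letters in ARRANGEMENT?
11! / (2! × 2! × 2! × 1! × 2! × 1! × 1!) = 2494800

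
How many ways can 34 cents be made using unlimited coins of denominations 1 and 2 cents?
Coefficient of x^34 in 1/(1-x^1) · 1/(1-x^2). Use j coins of 2 for j = 0..⌊34/2⌋ = 17, the rest in 1s: 17 + 1 = 18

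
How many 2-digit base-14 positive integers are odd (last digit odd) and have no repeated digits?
Last∈{1,3,5,7,9,11,13}. Last=0: 0. Last nonzero: 7×12×P(12,0) = 84. Total = 84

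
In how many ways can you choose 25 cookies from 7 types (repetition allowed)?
C(25+7-1, 7-1) = C(31, 6) = 736281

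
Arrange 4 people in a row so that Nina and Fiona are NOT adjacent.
Total - adjacent = 4! - (4-1)!×2 = 24 - 12 = 12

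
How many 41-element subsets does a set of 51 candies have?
C(51,41) = 51!/(41!×10!) = 12777711870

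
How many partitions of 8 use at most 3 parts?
By conjugation, equals partitions of 8 into parts ≤ 3. Let r_j(i) = number of partitions of i into parts ≤ j, for i = 0..8. r_1(i) = 1 for all i; r_j(i) = r_{j-1}(i) + r_j(i-j). Rows j = 2..3: ≤2: 1 1 2 2 3 3 4 4 5; ≤3: 1 1 2 3 4 5 7 8 10. r_3(8) = 10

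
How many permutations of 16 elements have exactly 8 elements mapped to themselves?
Choose the 8 fixed points C(16,8) = 12870, derange the rest: !8 = Σ_{j=0}^{8} (-1)^j·8!/j! = 40320 - 40320 + 20160 - 6720 + 1680 - 336 + 56 - 8 + 1 = 14833. Product = 12870 × 14833 = 190900710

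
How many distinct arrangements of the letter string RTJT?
4! / (1! × 1! × 2!) = 12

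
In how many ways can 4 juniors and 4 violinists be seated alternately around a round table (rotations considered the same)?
Fix one of the juniors: (4-1)! ways for the remaining juniors, × 4! ways for the violinists = 6 × 24 = 144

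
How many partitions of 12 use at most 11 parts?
By conjugation, equals partitions of 12 into parts ≤ 11. Let r_j(i) = number of partitions of i into parts ≤ j, for i = 0..12. r_1(i) = 1 for all i; r_j(i) = r_{j-1}(i) + r_j(i-j). Rows j = 2..11: ≤2: 1 1 2 2 3 3 4 4 5 5 6 6 7; ≤3: 1 1 2 3 4 5 7 8 10 12 14 16 19; ≤4: 1 1 2 3 5 6 9 11 15 18 23 27 34; ≤5: 1 1 2 3 5 7 10 13 18 23 30 37 47; ≤6: 1 1 2 3 5 7 11 14 20 26 35 44 58; ≤7: 1 1 2 3 5 7 11 15 21 28 38 49 65; ≤8: 1 1 2 3 5 7 11 15 22 29 40 52 70; ≤9: 1 1 2 3 5 7 11 15 22 30 41 54 73; ≤10: 1 1 2 3 5 7 11 15 22 30 42 55 75; ≤11: 1 1 2 3 5 7 11 15 22 30 42 56 76. r_11(12) = 76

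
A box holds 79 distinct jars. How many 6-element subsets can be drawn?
C(79,6) = 79!/(6!×73!) = 277962685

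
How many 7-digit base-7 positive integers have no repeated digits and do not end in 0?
Last digit: 6 nonzero choices. First digit: 5 (nonzero, ≠last). Middle 5: P(5,5) = 120. Total = 3600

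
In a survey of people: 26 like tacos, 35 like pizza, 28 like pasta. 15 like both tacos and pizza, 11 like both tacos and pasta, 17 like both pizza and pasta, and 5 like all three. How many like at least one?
|A∪B∪C| = 26+35+28-15-11-17+5 = 51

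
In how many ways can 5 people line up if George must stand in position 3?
Fix one position: (5-1)! = 24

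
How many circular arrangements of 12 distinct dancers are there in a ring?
Circular: fix one position, arrange the rest. (12-1)! = 39916800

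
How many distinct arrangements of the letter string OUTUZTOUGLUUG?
13! / (5! × 2! × 1! × 2! × 2! × 1!) = 6486480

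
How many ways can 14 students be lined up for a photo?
14! = 87178291200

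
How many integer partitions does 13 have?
Pentagonal recurrence p(n) = p(n-1) + p(n-2) - p(n-5) - p(n-7) + p(n-12) + p(n-15) - ... gives p(0..12) = 1, 1, 2, 3, 5, 7, 11, 15, 22, 30, 42, 56, 77. p(13) = p(12) + p(11) - p(8) - p(6) + p(1) = 77 + 56 - 22 - 11 + 1 = 101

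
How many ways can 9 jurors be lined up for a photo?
9! = 362880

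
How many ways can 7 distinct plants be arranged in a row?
7! = 5040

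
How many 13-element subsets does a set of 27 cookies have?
C(27,13) = 27!/(13!×14!) = 20058300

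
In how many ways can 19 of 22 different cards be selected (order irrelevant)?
C(22,19) = 22!/(19!×3!) = 1540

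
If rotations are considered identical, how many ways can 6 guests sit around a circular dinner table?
Circular: fix one position, arrange the rest. (6-1)! = 120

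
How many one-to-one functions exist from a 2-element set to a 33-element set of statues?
P(33,2) = 33!/(33-2)! = 1056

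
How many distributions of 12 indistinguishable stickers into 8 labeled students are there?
C(12+8-1, 8-1) = C(19, 7) = 50388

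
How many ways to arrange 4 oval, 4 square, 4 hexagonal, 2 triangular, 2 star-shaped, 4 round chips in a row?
20! / (4! × 4! × 4! × 2! × 2! × 4!) = 1833241410000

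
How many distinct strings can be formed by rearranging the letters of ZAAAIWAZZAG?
11! / (1! × 3! × 1! × 1! × 5!) = 55440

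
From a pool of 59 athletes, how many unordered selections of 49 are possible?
C(59,49) = 59!/(49!×10!) = 62828356305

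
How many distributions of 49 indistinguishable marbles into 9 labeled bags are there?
C(49+9-1, 9-1) = C(57, 8) = 1652411475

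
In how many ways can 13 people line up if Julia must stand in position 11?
Fix one position: (13-1)! = 479001600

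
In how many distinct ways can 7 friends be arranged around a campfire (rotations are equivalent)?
Circular: fix one position, arrange the rest. (7-1)! = 720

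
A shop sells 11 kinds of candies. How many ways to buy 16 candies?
C(16+11-1, 11-1) = C(26, 10) = 5311735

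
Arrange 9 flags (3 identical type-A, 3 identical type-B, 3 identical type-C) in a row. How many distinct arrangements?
9! / (3! × 3! × 3!) = 1680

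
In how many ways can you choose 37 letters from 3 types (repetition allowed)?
C(37+3-1, 3-1) = C(39, 2) = 741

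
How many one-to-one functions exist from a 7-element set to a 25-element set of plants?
P(25,7) = 25!/(25-7)! = 2422728000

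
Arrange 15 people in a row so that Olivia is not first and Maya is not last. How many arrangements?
By inclusion-exclusion: 15! - 2×(15-1)! + (15-2)! = 1307674368000 - 174356582400 + 6227020800 = 1139544806400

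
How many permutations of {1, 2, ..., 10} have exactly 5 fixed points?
Choose the 5 fixed points C(10,5) = 252, derange the rest: !5 = Σ_{j=0}^{5} (-1)^j·5!/j! = 120 - 120 + 60 - 20 + 5 - 1 = 44. Product = 252 × 44 = 11088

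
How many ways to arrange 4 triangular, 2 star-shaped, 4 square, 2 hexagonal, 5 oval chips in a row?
17! / (4! × 2! × 4! × 2! × 5!) = 1286485200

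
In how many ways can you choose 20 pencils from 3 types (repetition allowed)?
C(20+3-1, 3-1) = C(22, 2) = 231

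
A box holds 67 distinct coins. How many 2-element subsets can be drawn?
C(67,2) = 67!/(2!×65!) = 2211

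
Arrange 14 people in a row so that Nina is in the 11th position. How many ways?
Fix one position: (14-1)! = 6227020800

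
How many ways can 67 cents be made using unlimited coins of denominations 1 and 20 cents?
Coefficient of x^67 in 1/(1-x^1) · 1/(1-x^20). Use j coins of 20 for j = 0..⌊67/20⌋ = 3, the rest in 1s: 3 + 1 = 4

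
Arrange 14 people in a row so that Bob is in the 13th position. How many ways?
Fix one position: (14-1)! = 6227020800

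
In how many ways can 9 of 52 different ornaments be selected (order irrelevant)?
C(52,9) = 52!/(9!×43!) = 3679075400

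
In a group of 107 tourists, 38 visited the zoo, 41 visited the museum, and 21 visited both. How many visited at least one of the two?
|A∪B| = |A| + |B| - |A∩B| = 38 + 41 - 21 = 58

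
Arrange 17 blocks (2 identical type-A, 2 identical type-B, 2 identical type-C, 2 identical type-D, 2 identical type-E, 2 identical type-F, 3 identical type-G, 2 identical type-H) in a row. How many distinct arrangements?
17! / (2! × 2! × 2! × 2! × 2! × 2! × 3! × 2!) = 463134672000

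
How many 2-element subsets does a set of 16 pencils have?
C(16,2) = 16!/(2!×14!) = 120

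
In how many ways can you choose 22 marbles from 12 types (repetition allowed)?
C(22+12-1, 12-1) = C(33, 11) = 193536720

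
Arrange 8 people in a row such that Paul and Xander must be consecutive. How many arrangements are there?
Treat the 2 as one block: (8-2+1)! × 2! = 5040 × 2 = 10080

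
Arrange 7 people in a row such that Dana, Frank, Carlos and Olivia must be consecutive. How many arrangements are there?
Treat the 4 as one block: (7-4+1)! × 4! = 24 × 24 = 576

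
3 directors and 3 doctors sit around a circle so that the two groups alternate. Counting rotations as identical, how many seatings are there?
Fix one of the directors: (3-1)! ways for the remaining directors, × 3! ways for the doctors = 2 × 6 = 12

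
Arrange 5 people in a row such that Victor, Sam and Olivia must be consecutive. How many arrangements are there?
Treat the 3 as one block: (5-3+1)! × 3! = 6 × 6 = 36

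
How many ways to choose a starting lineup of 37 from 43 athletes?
C(43,37) = 43!/(37!×6!) = 6096454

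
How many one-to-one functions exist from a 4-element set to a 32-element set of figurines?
P(32,4) = 32!/(32-4)! = 863040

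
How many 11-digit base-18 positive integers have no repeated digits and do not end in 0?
Last digit: 17 nonzero choices. First digit: 16 (nonzero, ≠last). Middle 9: P(16,9) = 4151347200. Total = 1129166438400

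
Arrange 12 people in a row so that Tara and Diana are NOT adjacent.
Total - adjacent = 12! - (12-1)!×2 = 479001600 - 79833600 = 399168000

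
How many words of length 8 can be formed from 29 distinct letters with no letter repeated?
P(29,8) = 29!/(29-8)! = 173059286400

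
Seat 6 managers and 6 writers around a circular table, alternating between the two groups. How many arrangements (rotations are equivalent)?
Fix one of the managers: (6-1)! ways for the remaining managers, × 6! ways for the writers = 120 × 720 = 86400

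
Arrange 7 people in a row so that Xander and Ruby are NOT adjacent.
Total - adjacent = 7! - (7-1)!×2 = 5040 - 1440 = 3600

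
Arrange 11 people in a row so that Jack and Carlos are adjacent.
Treat as block: (11-1)! × 2! = 3628800 × 2 = 7257600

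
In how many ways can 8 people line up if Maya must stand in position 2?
Fix one position: (8-1)! = 5040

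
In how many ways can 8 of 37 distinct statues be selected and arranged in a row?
P(37,8) = 37!/(37-8)! = 1556675366400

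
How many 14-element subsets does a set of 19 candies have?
C(19,14) = 19!/(14!×5!) = 11628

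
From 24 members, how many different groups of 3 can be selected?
C(24,3) = 24!/(3!×21!) = 2024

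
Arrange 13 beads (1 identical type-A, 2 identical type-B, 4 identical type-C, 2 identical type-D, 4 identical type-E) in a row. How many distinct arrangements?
13! / (1! × 2! × 4! × 2! × 4!) = 2702700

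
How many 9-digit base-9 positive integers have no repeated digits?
First digit: 8 choices (nonzero). Then descending: 8 × 8 × 7 × 6 × 5 × 4 × 3 × 2 × 1 = 322560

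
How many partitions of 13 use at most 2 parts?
By conjugation, equals partitions of 13 into parts ≤ 2. Let r_j(i) = number of partitions of i into parts ≤ j, for i = 0..13. r_1(i) = 1 for all i; r_j(i) = r_{j-1}(i) + r_j(i-j). Rows j = 2..2: ≤2: 1 1 2 2 3 3 4 4 5 5 6 6 7 7. r_2(13) = 7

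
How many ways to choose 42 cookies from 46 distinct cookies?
C(46,42) = 46!/(42!×4!) = 163185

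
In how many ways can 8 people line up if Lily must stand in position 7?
Fix one position: (8-1)! = 5040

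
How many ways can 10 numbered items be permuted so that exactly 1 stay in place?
Choose the 1 fixed point C(10,1) = 10, derange the rest: !9 = Σ_{j=0}^{9} (-1)^j·9!/j! = 362880 - 362880 + 181440 - 60480 + 15120 - 3024 + 504 - 72 + 9 - 1 = 133496. Product = 10 × 133496 = 1334960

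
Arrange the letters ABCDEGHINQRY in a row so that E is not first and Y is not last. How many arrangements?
By inclusion-exclusion: 12! - 2×(12-1)! + (12-2)! = 479001600 - 79833600 + 3628800 = 402796800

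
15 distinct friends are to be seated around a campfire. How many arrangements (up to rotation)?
Circular: fix one position, arrange the rest. (15-1)! = 87178291200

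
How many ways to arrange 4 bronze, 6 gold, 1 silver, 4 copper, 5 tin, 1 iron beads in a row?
21! / (4! × 6! × 1! × 4! × 5! × 1!) = 1026615189600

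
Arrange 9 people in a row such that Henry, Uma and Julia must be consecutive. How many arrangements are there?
Treat the 3 as one block: (9-3+1)! × 3! = 5040 × 6 = 30240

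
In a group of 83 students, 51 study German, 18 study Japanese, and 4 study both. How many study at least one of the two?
|A∪B| = |A| + |B| - |A∩B| = 51 + 18 - 4 = 65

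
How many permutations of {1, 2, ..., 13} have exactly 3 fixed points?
Choose the 3 fixed points C(13,3) = 286, derange the rest: !10 = Σ_{j=0}^{10} (-1)^j·10!/j! = 3628800 - 3628800 + 1814400 - 604800 + 151200 - 30240 + 5040 - 720 + 90 - 10 + 1 = 1334961. Product = 286 × 1334961 = 381798846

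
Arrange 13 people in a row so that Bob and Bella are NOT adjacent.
Total - adjacent = 13! - (13-1)!×2 = 6227020800 - 958003200 = 5269017600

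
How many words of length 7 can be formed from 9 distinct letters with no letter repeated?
P(9,7) = 9!/(9-7)! = 181440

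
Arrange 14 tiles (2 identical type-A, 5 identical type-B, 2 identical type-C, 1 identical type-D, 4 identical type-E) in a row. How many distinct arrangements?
14! / (2! × 5! × 2! × 1! × 4!) = 7567560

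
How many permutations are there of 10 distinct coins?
10! = 3628800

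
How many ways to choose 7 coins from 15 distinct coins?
C(15,7) = 15!/(7!×8!) = 6435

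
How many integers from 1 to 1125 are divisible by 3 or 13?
⌊1125/3⌋ + ⌊1125/13⌋ - ⌊1125/39⌋ = 375 + 86 - 28 = 433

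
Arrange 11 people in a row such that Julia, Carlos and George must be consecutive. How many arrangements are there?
Treat the 3 as one block: (11-3+1)! × 3! = 362880 × 6 = 2177280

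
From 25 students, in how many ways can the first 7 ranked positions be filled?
P(25,7) = 25!/(25-7)! = 2422728000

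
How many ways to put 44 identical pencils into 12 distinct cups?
C(44+12-1, 12-1) = C(55, 11) = 119653565850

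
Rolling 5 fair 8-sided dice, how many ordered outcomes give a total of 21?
Coefficient of x^21 in (x + x² + ... + x^8)^5. By inclusion-exclusion on dice exceeding 8: Σ_j (-1)^j C(5,j)·C(21-1-8j, 4) = C(5,0)·C(20,4) - C(5,1)·C(12,4) + C(5,2)·C(4,4) = 1·4845 - 5·495 + 10·1 = 2380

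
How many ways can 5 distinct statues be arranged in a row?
5! = 120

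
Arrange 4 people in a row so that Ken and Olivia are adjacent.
Treat as block: (4-1)! × 2! = 6 × 2 = 12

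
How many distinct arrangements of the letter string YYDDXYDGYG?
10! / (2! × 1! × 3! × 4!) = 12600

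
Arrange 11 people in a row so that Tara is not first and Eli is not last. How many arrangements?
By inclusion-exclusion: 11! - 2×(11-1)! + (11-2)! = 39916800 - 7257600 + 362880 = 33022080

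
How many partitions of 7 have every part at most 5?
Let r_j(i) = number of partitions of i into parts ≤ j, for i = 0..7. r_1(i) = 1 for all i; r_j(i) = r_{j-1}(i) + r_j(i-j). Rows j = 2..5: ≤2: 1 1 2 2 3 3 4 4; ≤3: 1 1 2 3 4 5 7 8; ≤4: 1 1 2 3 5 6 9 11; ≤5: 1 1 2 3 5 7 10 13. r_5(7) = 13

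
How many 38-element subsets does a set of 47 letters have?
C(47,38) = 47!/(38!×9!) = 1362649145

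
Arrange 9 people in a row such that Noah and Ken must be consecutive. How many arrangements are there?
Treat the 2 as one block: (9-2+1)! × 2! = 40320 × 2 = 80640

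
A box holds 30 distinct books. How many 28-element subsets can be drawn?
C(30,28) = 30!/(28!×2!) = 435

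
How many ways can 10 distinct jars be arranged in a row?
10! = 3628800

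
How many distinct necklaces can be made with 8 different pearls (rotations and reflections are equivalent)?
(8-1)!/2 = 5040/2 = 2520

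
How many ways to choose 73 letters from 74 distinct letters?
C(74,73) = 74!/(73!×1!) = 74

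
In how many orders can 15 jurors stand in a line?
15! = 1307674368000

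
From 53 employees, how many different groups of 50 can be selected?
C(53,50) = 53!/(50!×3!) = 23426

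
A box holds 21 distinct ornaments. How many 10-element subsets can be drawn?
C(21,10) = 21!/(10!×11!) = 352716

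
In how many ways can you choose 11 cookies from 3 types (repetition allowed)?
C(11+3-1, 3-1) = C(13, 2) = 78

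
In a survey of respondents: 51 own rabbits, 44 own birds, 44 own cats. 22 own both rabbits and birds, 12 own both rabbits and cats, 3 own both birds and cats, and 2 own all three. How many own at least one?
|A∪B∪C| = 51+44+44-22-12-3+2 = 104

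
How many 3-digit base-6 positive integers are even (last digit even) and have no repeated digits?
Last∈{0,2,4}. Last=0: 20. Last nonzero: 2×4×P(4,1) = 32. Total = 52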